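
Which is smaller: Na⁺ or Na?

Na⁺

Forming Na⁺ removes 1 electron from Na. Fewer electrons for the same nuclear charge means less shielding and a higher Z_eff on the remaining electrons, and for main-group metals the entire outer shell is lost.
A cation is smaller than its parent atom: Na⁺ < Na.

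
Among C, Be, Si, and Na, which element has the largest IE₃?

Be

IE_3 is the cost of taking one more electron from the +2 cation: C²⁺ still has 2 valence electrons; Be²⁺ is the bare [He] core; Si²⁺ still has 2 valence electrons; Na²⁺ is already 1 electron into the core.
Breaking into a closed-shell core is much more expensive than removing a leftover valence electron — Na and Be have the largest IE_3 here.
Valence configurations: C²⁺ [He]2s², Si²⁺ [Ne]3s².
Approximate IE_3 values (kJ/mol): C 4620, Be 14849, Si 3232, Na 6910.
So the third ionization energies run Si < C < Na < Be.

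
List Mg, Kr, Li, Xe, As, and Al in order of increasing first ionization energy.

Li < Al < Mg < As < Xe < Kr

First ionization energy rises across a period (greater Z_eff holds electrons more tightly) and falls down a group (valence electrons are farther from the nucleus).
Here both period and group differ, so the two effects have to be weighed against each other.
Al > Li: period and group pull opposite ways; the across-period shift dominates (578 vs 520 kJ/mol).
Mg > Al: this pair runs against the simple trend — see the exception note.
As > Mg: the two effects oppose for this pair; the across-period effect wins (947 vs 738 kJ/mol).
Xe > As: period and group pull opposite ways; the across-period shift dominates (1170 vs 947 kJ/mol).
Kr > Xe: Kr sits above Xe in group 18, so the down-group effect alone puts Kr higher.
Note the exception: Mg has a higher first ionization energy than Al, contrary to the simple trend — Al's single 3p electron is easier to remove than one from Mg's filled 3s².
Tabulated first ionization energy (kJ/mol): Li 520, Mg 738, Al 578, As 947, Kr 1351, Xe 1170.
So from lowest to highest: Li < Al < Mg < As < Xe < Kr.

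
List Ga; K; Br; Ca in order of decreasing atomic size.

K is in period 4, group 1; Ca is in period 4, group 2; Ga is in period 4, group 13; Br is in period 4, group 17.
Across a period the added protons contract the valence shell; down a group each new principal shell makes the atom larger.
All lie in period 4, so atomic radius increases right to left.
So from largest to smallest: K > Ca > Ga > Br.

K, Ca, Ga, Br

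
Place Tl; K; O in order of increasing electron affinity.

O is in period 2, group 16; K is in period 4, group 1; Tl is in period 6, group 13.
Electron affinity generally becomes more exothermic across a period toward the halogens and less exothermic down a group.
These span different periods and groups, so the two trends combine.
K > Tl: the two effects oppose for this pair; the down-group effect wins (48 vs 19 kJ/mol).
O > K: relative to K, both the across-period and down-group shifts push O's electron affinity up.
Tabulated electron affinity (kJ/mol): O 141, K 48, Tl 19.
So from lowest to highest: Tl < K < O.

Tl, K, O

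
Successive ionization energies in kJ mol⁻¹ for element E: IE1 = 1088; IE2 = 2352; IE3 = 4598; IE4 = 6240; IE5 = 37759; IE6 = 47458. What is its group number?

Look for the largest jump between consecutive ionization energies: IE5/IE4 ≈ 6.1, far larger than any earlier ratio.
That jump marks the point where a core electron is being removed. So the atom has 4 valence electrons.
A main-group element with 4 valence electrons is in group 14.

Group 14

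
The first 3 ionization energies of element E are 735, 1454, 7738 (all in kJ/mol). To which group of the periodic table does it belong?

Look for the largest jump between consecutive ionization energies: IE3/IE2 ≈ 5.3, far larger than any earlier ratio.
That jump marks the point where a core electron is being removed. So the atom has 2 valence electrons.
A main-group element with 2 valence electrons is in group 2.

Group 2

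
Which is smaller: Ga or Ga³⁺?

Ga³⁺

Forming Ga³⁺ removes 3 electrons from Ga. Fewer electrons for the same nuclear charge means less shielding and a higher Z_eff on the remaining electrons, and for main-group metals the entire outer shell is lost.
A cation is smaller than its parent atom: Ga³⁺ < Ga.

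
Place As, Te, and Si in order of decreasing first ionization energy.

Si is in period 3, group 14; As is in period 4, group 15; Te is in period 5, group 16.
IE₁ increases left→right with effective nuclear charge and decreases top→bottom as the valence shell moves farther out.
These sit on a diagonal, where the across-period and down-group effects partly cancel.
Te > Si: period and group pull opposite ways; the across-period shift dominates (869 vs 786 kJ/mol).
As > Te: the two effects oppose for this pair; the down-group effect wins (947 vs 869 kJ/mol).
Approximate values (kJ/mol): Si 786, As 947, Te 869.
So from highest to lowest: As > Te > Si.

As > Te > Si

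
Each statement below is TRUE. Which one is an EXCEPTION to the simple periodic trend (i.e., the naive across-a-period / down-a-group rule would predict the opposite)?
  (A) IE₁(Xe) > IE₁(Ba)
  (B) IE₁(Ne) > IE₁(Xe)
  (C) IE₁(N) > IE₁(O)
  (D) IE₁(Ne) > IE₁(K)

The general trend: first ionisation energy increases across a period and decreases down a group.
(A) Xe (period 5, group 18) vs Ba (period 6, group 2): the stated order agrees with the simple trend.
(B) Ne (period 2, group 18) vs Xe (period 5, group 18): the stated order agrees with the simple trend.
(C) N (period 2, group 15) vs O (period 2, group 16): the stated order contradicts the simple trend.
(D) Ne (period 2, group 18) vs K (period 4, group 1): the stated order agrees with the simple trend.
The exception is (C): pairing an electron in O's 2p⁴ costs repulsion energy, so O ionizes more easily than half-filled N (2p³).

(C)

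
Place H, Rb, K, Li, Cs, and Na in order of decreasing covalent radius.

Cs > Rb > K > Na > Li > H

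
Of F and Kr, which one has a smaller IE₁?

Kr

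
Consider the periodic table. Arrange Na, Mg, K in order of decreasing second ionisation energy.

Consider each +1 ion: Na⁺ is the bare [Ne] core; Mg⁺ still has 1 valence electron; K⁺ is the bare [Ar] core.
Breaking into a closed-shell core is much more expensive than removing a leftover valence electron — K and Na have the largest IE_2 here.
The numbers (kJ/mol): Na 4562, Mg 1451, K 3052.
So the second ionization energies run Mg < K < Na.

Na > K > Mg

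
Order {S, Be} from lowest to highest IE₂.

Consider each +1 ion: S⁺ still has 5 valence electrons; Be⁺ still has 1 valence electron.
All are still removing valence electrons, so compare the +1 ions as you would atoms: IE_2 generally rises across a period (higher Z_eff) and falls down a group (larger shell), subject to the usual subshell exceptions.
Valence configurations: S⁺ [Ne]3s²3p³, Be⁺ [He]2s¹.
The numbers (kJ/mol): S 2252, Be 1757.
Hence IE_2: Be < S.

Be < S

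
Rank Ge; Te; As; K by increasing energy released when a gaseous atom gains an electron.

K < As < Ge < Te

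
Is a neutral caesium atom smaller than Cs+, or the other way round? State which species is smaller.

Forming Cs+ removes 1 electron from Cs. Fewer electrons for the same nuclear charge means less shielding and a higher Z_eff on the remaining electrons, and for main-group metals the entire outer shell is lost.
A cation is smaller than its parent atom: Cs+ < Cs.

Cs+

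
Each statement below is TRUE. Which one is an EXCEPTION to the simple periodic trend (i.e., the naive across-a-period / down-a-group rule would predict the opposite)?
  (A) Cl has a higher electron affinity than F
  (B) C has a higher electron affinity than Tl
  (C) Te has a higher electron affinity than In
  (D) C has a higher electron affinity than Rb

(A)

The general trend: electron affinity increases across a period and decreases down a group.
(A) Cl (period 3, group 17) vs F (period 2, group 17): the stated order contradicts the simple trend.
(B) C (period 2, group 14) vs Tl (period 6, group 13): the stated order agrees with the simple trend.
(C) Te (period 5, group 16) vs In (period 5, group 13): the stated order agrees with the simple trend.
(D) C (period 2, group 14) vs Rb (period 5, group 1): the stated order agrees with the simple trend.
The exception is (A): F's small 2p subshell makes the incoming electron feel strong e⁻–e⁻ repulsion, so Cl actually releases more energy on gaining an electron.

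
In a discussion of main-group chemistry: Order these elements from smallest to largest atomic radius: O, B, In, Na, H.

Radius decreases left→right (rising Z_eff, same n) and increases top→bottom (higher n).
Neither a single period nor a single group — weigh both effects.
O > H: period and group pull opposite ways; the down-group shift dominates (63 vs 32 pm).
B > O: B lies to the left of O in period 2, so the across-period effect alone puts B larger.
In > B: they share group 13; the group trend gives In the larger value.
Na > In: the two effects oppose for this pair; the across-period effect wins (155 vs 142 pm).
Tabulated atomic radius (pm): H 32, B 85, O 63, Na 155, In 142.
So from smallest to largest: H < O < B < In < Na.

H < O < B < In < Na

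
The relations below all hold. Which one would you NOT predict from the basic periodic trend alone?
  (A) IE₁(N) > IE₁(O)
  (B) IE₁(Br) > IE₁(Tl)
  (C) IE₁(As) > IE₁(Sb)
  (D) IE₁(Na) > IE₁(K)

The general trend: first ionisation energy increases across a period and decreases down a group.
(A) N (period 2, group 15) vs O (period 2, group 16): the stated order contradicts the simple trend.
(B) Br (period 4, group 17) vs Tl (period 6, group 13): the stated order agrees with the simple trend.
(C) As (period 4, group 15) vs Sb (period 5, group 15): the stated order agrees with the simple trend.
(D) Na (period 3, group 1) vs K (period 4, group 1): the stated order agrees with the simple trend.
The exception is (A): pairing an electron in O's 2p⁴ costs repulsion energy, so O ionizes more easily than half-filled N (2p³).

(A)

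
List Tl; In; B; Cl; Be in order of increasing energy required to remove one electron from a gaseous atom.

Be is in period 2, group 2; B is in period 2, group 13; Cl is in period 3, group 17; In is in period 5, group 13; Tl is in period 6, group 13.
IE₁ increases left→right with effective nuclear charge and decreases top→bottom as the valence shell moves farther out.
Here both period and group differ, so the two effects have to be weighed against each other.
Tl > In: this pair runs against the simple trend — see the exception note.
B > Tl: they share group 13; the group trend gives B the larger value.
Be > B: this pair runs against the simple trend — see the exception note.
Cl > Be: the two effects oppose for this pair; the across-period effect wins (1251 vs 900 kJ/mol).
Note the exception: Tl has a higher first ionization energy than In, contrary to the simple trend — relativistic 6s stabilisation and poor 4f/5d shielding distort the trend for the heavy p-block elements.
Note the exception: Be has a higher first ionization energy than B, contrary to the simple trend — removing B's lone 2p electron is easier than breaking Be's filled 2s².
Approximate values (kJ/mol): Be 900, B 801, Cl 1251, In 558, Tl 589.
So from lowest to highest: In < Tl < B < Be < Cl.

In < Tl < B < Be < Cl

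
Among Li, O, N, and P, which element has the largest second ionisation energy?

IE_2 is the cost of taking one more electron from the +1 cation: Li⁺ is the bare [He] core; O⁺ still has 5 valence electrons; N⁺ still has 4 valence electrons; P⁺ still has 4 valence electrons.
Core electrons are held far more tightly than valence electrons, so Li tops the IE_2 order.
Valence configurations: O⁺ [He]2s²2p³, N⁺ [He]2s²2p², P⁺ [Ne]3s²3p².
Approximate IE_2 values (kJ/mol): Li 7298, O 3388, N 2856, P 1907.
Overall IE_2 order: P < N < O < Li.

Li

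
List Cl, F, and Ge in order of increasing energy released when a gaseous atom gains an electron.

F is in period 2, group 17; Cl is in period 3, group 17; Ge is in period 4, group 14.
Atoms with high Z_eff and room in the valence shell (especially the halogens) have the most exothermic electron affinities.
These span different periods and groups, so the two trends combine.
F > Ge: relative to Ge, both the across-period and down-group shifts push F's electron affinity up.
Cl > F: this pair runs against the simple trend — see the exception note.
Note the exception: Cl has a higher electron affinity than F, contrary to the simple trend — F's small 2p subshell makes the incoming electron feel strong e⁻–e⁻ repulsion, so Cl actually releases more energy on gaining an electron.
Approximate values (kJ/mol): F 328, Cl 349, Ge 119.
So from lowest to highest: Ge < F < Cl.

Ge < F < Cl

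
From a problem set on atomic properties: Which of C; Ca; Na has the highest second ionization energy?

Na

Consider each +1 ion: C⁺ still has 3 valence electrons; Ca⁺ still has 1 valence electron; Na⁺ is the bare [Ne] core.
Core electrons are held far more tightly than valence electrons, so Na tops the IE_2 order.
Valence configurations: C⁺ [He]2s²2p¹, Ca⁺ [Ar]4s¹.
Approximate IE_2 values (kJ/mol): C 2353, Ca 1145, Na 4562.
So the second ionization energies run Ca < C < Na.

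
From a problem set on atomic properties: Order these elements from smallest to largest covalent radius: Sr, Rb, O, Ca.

O < Ca < Sr < Rb

O is in period 2, group 16; Ca is in period 4, group 2; Rb is in period 5, group 1; Sr is in period 5, group 2.
Across a period the added protons contract the valence shell; down a group each new principal shell makes the atom larger.
Neither a single period nor a single group — weigh both effects.
Ca > O: relative to O, both the across-period and down-group shifts push Ca's atomic radius up.
Sr > Ca: they share group 2; the group trend gives Sr the larger value.
Rb > Sr: both are in period 5; the period trend gives Rb the larger value.
Tabulated atomic radius (pm): O 63, Ca 171, Rb 210, Sr 185.
So from smallest to largest: O < Ca < Sr < Rb.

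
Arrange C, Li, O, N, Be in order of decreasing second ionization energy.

Li > O > N > C > Be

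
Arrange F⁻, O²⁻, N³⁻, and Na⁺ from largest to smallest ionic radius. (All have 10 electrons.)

N³⁻, O²⁻, F⁻, Na⁺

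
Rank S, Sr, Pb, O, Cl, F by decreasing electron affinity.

O is in period 2, group 16; F is in period 2, group 17; S is in period 3, group 16; Cl is in period 3, group 17; Sr is in period 5, group 2; Pb is in period 6, group 14.
Adding an electron releases more energy for atoms nearer the top right (short of the noble gases).
Neither a single period nor a single group — weigh both effects.
Pb > Sr: period and group pull opposite ways; the across-period shift dominates (35 vs 5 kJ/mol).
O > Pb: relative to Pb, both the across-period and down-group shifts push O's electron affinity up.
S > O: this pair runs against the simple trend — see the exception note.
F > S: both effects reinforce here, so F is clearly the higher of the two.
Cl > F: this pair runs against the simple trend — see the exception note.
Note the exception: S has a higher electron affinity than O, contrary to the simple trend — the compact 2p subshell of O repels the added electron more than S's larger 3p does.
Note the exception: Cl has a higher electron affinity than F, contrary to the simple trend — F's small 2p subshell makes the incoming electron feel strong e⁻–e⁻ repulsion, so Cl actually releases more energy on gaining an electron.
For reference (kJ/mol): O 141, F 328, S 200, Cl 349, Sr 5, Pb 35.
So from highest to lowest: Cl > F > S > O > Pb > Sr.

Cl, F, S, O, Pb, Sr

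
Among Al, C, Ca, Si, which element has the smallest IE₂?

IE_2 is the cost of taking one more electron from the +1 cation: Al⁺ still has 2 valence electrons; C⁺ still has 3 valence electrons; Ca⁺ still has 1 valence electron; Si⁺ still has 3 valence electrons.
All are still removing valence electrons, so compare the +1 ions as you would atoms: IE_2 generally rises across a period (higher Z_eff) and falls down a group (larger shell), subject to the usual subshell exceptions.
Valence configurations: Al⁺ [Ne]3s², C⁺ [He]2s²2p¹, Ca⁺ [Ar]4s¹, Si⁺ [Ne]3s²3p¹.
Si⁺ loses a lone 3p electron whereas Al⁺ must break into a filled 3s² pair, so IE_2(Al) > IE_2(Si) even though Si has the higher nuclear charge.
Approximate IE_2 values (kJ/mol): Al 1817, C 2353, Ca 1145, Si 1577.
Hence IE_2: Ca < Si < Al < C.

Ca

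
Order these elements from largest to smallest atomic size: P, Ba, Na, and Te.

Ba, Na, Te, P

Na is in period 3, group 1; P is in period 3, group 15; Te is in period 5, group 16; Ba is in period 6, group 2.
Atomic radius shrinks across a period as nuclear charge pulls the same shell inward, and grows down a group as new shells are added.
Neither a single period nor a single group — weigh both effects.
Te > P: period and group pull opposite ways; the down-group shift dominates (136 vs 111 pm).
Na > Te: the two effects oppose for this pair; the across-period effect wins (155 vs 136 pm).
Ba > Na: the two effects oppose for this pair; the down-group effect wins (196 vs 155 pm).
For reference (pm): Na 155, P 111, Te 136, Ba 196.
So from largest to smallest: Ba > Na > Te > P.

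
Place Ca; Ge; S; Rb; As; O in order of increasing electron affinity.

Ca, Rb, As, Ge, O, S

Adding an electron releases more energy for atoms nearer the top right (short of the noble gases).
These span different periods and groups, so the two trends combine.
Rb > Ca: this pair runs against the simple trend — see the exception note.
As > Rb: relative to Rb, both the across-period and down-group shifts push As's electron affinity up.
Ge > As: this pair runs against the simple trend — see the exception note.
O > Ge: both effects reinforce here, so O is clearly the higher of the two.
S > O: this pair runs against the simple trend — see the exception note.
Note the exception: Rb has a higher electron affinity than Ca, contrary to the simple trend — adding an electron to Ca (ns²) has to open a new, higher-energy np subshell, which is unfavourable.
Note the exception: Ge has a higher electron affinity than As, contrary to the simple trend — adding an electron to As's half-filled 4p³ is unfavourable, so Ge (4p²) has the more exothermic EA.
Note the exception: S has a higher electron affinity than O, contrary to the simple trend — the compact 2p subshell of O repels the added electron more than S's larger 3p does.
For reference (kJ/mol): O 141, S 200, Ca 2, Ge 119, As 78, Rb 47.
So from lowest to highest: Ca < Rb < As < Ge < O < S.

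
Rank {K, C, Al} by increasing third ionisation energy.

Consider each +2 ion: K²⁺ is already 1 electron into the core; C²⁺ still has 2 valence electrons; Al²⁺ still has 1 valence electron.
Usually core removal costs more than valence removal, but here the competition is close: a tightly held n=2 valence electron can cost more to remove than an n=3 core electron, so the actual values have to decide it.
Valence configurations: C²⁺ [He]2s², Al²⁺ [Ne]3s¹.
The numbers (kJ/mol): K 4420, C 4620, Al 2745.
Hence IE_3: Al < K < C.

Al < K < C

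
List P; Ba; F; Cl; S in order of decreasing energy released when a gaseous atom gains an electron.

Cl, F, S, P, Ba

EA tends to increase across a period and decrease down a group, though the pattern is less regular than for IE or radius.
Neither a single period nor a single group — weigh both effects.
P > Ba: relative to Ba, both the across-period and down-group shifts push P's electron affinity up.
S > P: S lies to the right of P in period 3, so the across-period effect alone puts S higher.
F > S: both effects reinforce here, so F is clearly the higher of the two.
Cl > F: this pair runs against the simple trend — see the exception note.
Note the exception: Cl has a higher electron affinity than F, contrary to the simple trend — F's small 2p subshell makes the incoming electron feel strong e⁻–e⁻ repulsion, so Cl actually releases more energy on gaining an electron.
Tabulated electron affinity (kJ/mol): F 328, P 72, S 200, Cl 349, Ba 14.
So from highest to lowest: Cl > F > S > P > Ba.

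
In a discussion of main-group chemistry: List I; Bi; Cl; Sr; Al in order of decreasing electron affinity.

Cl > I > Bi > Al > Sr

Al is in period 3, group 13; Cl is in period 3, group 17; Sr is in period 5, group 2; I is in period 5, group 17; Bi is in period 6, group 15.
Adding an electron releases more energy for atoms nearer the top right (short of the noble gases).
These span different periods and groups, so the two trends combine.
Al > Sr: both effects reinforce here, so Al is clearly the higher of the two.
Bi > Al: the two effects oppose for this pair; the across-period effect wins (91 vs 42 kJ/mol).
I > Bi: both effects reinforce here, so I is clearly the higher of the two.
Cl > I: Cl sits above I in group 17, so the down-group effect alone puts Cl higher.
For reference (kJ/mol): Al 42, Cl 349, Sr 5, I 295, Bi 91.
So from highest to lowest: Cl > I > Bi > Al > Sr.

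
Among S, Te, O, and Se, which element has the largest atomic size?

Te

O is in period 2, group 16; S is in period 3, group 16; Se is in period 4, group 16; Te is in period 5, group 16.
Atomic radius shrinks across a period as nuclear charge pulls the same shell inward, and grows down a group as new shells are added.
All are in group 16, so atomic radius increases down the group.
The largest atomic size among these belongs to Te.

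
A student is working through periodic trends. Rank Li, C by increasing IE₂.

C, Li

After 1 electron has been removed, what remains? Li⁺ is the bare [He] core; C⁺ still has 3 valence electrons.
Core electrons are held far more tightly than valence electrons, so Li tops the IE_2 order.
Tabulated IE_2 (kJ/mol): Li 7298, C 2353.
So the second ionization energies run C < Li.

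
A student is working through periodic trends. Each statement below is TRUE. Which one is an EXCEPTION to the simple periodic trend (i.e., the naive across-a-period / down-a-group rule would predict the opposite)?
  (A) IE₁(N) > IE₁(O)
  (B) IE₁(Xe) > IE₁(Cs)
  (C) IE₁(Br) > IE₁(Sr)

The general trend: first ionization energy increases across a period and decreases down a group.
(A) N (period 2, group 15) vs O (period 2, group 16): the stated order contradicts the simple trend.
(B) Xe (period 5, group 18) vs Cs (period 6, group 1): the stated order agrees with the simple trend.
(C) Br (period 4, group 17) vs Sr (period 5, group 2): the stated order agrees with the simple trend.
The exception is (A): pairing an electron in O's 2p⁴ costs repulsion energy, so O ionizes more easily than half-filled N (2p³).

(A)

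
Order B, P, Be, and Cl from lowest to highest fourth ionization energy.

The fourth ionization energy removes an electron from the +3 ion. For each element: B³⁺ is the bare [He] core; P³⁺ still has 2 valence electrons; Be³⁺ is already 1 electron into the core; Cl³⁺ still has 4 valence electrons.
Core electrons are held far more tightly than valence electrons, so Be and B top the IE_4 order.
Valence configurations: P³⁺ [Ne]3s², Cl³⁺ [Ne]3s²3p².
Tabulated IE_4 (kJ/mol): B 25026, P 4964, Be 21007, Cl 5159.
So the fourth ionization energies run P < Cl < Be < B.

P < Cl < Be < B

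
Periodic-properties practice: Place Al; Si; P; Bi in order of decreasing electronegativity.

P, Bi, Si, Al

EN rises left→right (higher Z_eff, smaller atoms) and falls top→bottom (larger, more shielded atoms).
Neither a single period nor a single group — weigh both effects.
Si > Al: both are in period 3; the period trend gives Si the larger value.
Bi > Si: the two effects oppose for this pair; the across-period effect wins (2.02 vs 1.90).
P > Bi: they share group 15; the group trend gives P the larger value.
Tabulated electronegativity (Pauling): Al 1.61, Si 1.90, P 2.19, Bi 2.02.
So from highest to lowest: P > Bi > Si > Al.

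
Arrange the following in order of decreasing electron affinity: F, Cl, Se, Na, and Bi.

Cl > F > Se > Bi > Na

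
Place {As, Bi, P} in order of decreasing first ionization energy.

P > As > Bi

P is in period 3, group 15; As is in period 4, group 15; Bi is in period 6, group 15.
Across a period the outer electron is held more tightly (higher IE₁); down a group it sits in a higher shell, more shielded, and comes off more easily.
All are in group 15, so first ionization energy increases up the group.
So from highest to lowest: P > As > Bi.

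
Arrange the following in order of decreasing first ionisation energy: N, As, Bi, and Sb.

N, As, Sb, Bi

N is in period 2, group 15; As is in period 4, group 15; Sb is in period 5, group 15; Bi is in period 6, group 15.
Removing the outermost electron gets harder across a period and easier down a group.
All are in group 15, so first ionization energy increases up the group.
So from highest to lowest: N > As > Sb > Bi.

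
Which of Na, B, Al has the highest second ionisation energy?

Consider each +1 ion: Na⁺ is the bare [Ne] core; B⁺ still has 2 valence electrons; Al⁺ still has 2 valence electrons.
Core electrons are held far more tightly than valence electrons, so Na tops the IE_2 order.
Valence configurations: B⁺ [He]2s², Al⁺ [Ne]3s².
Tabulated IE_2 (kJ/mol): Na 4562, B 2427, Al 1817.
Hence IE_2: Al < B < Na.

Na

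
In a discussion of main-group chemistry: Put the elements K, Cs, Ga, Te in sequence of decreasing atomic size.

Cs, K, Te, Ga

Across a period the added protons contract the valence shell; down a group each new principal shell makes the atom larger.
Neither a single period nor a single group — weigh both effects.
Te > Ga: the two effects oppose for this pair; the down-group effect wins (136 vs 124 pm).
K > Te: the two effects oppose for this pair; the across-period effect wins (196 vs 136 pm).
Cs > K: they share group 1; the group trend gives Cs the larger value.
Approximate values (pm): K 196, Ga 124, Te 136, Cs 232.
So from largest to smallest: Cs > K > Te > Ga.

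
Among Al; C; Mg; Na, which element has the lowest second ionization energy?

After 1 electron has been removed, what remains? Al⁺ still has 2 valence electrons; C⁺ still has 3 valence electrons; Mg⁺ still has 1 valence electron; Na⁺ is the bare [Ne] core.
Core electrons are held far more tightly than valence electrons, so Na tops the IE_2 order.
Valence configurations: Al⁺ [Ne]3s², C⁺ [He]2s²2p¹, Mg⁺ [Ne]3s¹.
The numbers (kJ/mol): Al 1817, C 2353, Mg 1451, Na 4562.
So the second ionization energies run Mg < Al < C < Na.

Mg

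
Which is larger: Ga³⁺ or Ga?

Ga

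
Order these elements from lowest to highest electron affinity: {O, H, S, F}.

H < O < S < F

Electron affinity generally becomes more exothermic across a period toward the halogens and less exothermic down a group.
These span different periods and groups, so the two trends combine.
O > H: period and group pull opposite ways; the across-period shift dominates (141 vs 73 kJ/mol).
S > O: this pair runs against the simple trend — see the exception note.
F > S: both effects reinforce here, so F is clearly the higher of the two.
Note the exception: S has a higher electron affinity than O, contrary to the simple trend — the compact 2p subshell of O repels the added electron more than S's larger 3p does.
Approximate values (kJ/mol): H 73, O 141, F 328, S 200.
So from lowest to highest: H < O < S < F.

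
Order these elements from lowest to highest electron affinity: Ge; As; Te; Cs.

Ge is in period 4, group 14; As is in period 4, group 15; Te is in period 5, group 16; Cs is in period 6, group 1.
Electron affinity generally becomes more exothermic across a period toward the halogens and less exothermic down a group.
These span different periods and groups, so the two trends combine.
As > Cs: relative to Cs, both the across-period and down-group shifts push As's electron affinity up.
Ge > As: this pair runs against the simple trend — see the exception note.
Te > Ge: period and group pull opposite ways; the across-period shift dominates (190 vs 119 kJ/mol).
Note the exception: Ge has a higher electron affinity than As, contrary to the simple trend — adding an electron to As's half-filled 4p³ is unfavourable, so Ge (4p²) has the more exothermic EA.
For reference (kJ/mol): Ge 119, As 78, Te 190, Cs 46.
So from lowest to highest: Cs < As < Ge < Te.

Cs < As < Ge < Te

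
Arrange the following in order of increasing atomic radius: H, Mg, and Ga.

H < Ga < Mg

H is in period 1, group 1; Mg is in period 3, group 2; Ga is in period 4, group 13.
Moving right in a period, electrons are added to the same shell under a stronger nuclear pull, so atoms get smaller; moving down, a new shell is opened and atoms get larger.
Here both period and group differ, so the two effects have to be weighed against each other.
Ga > H: period and group pull opposite ways; the down-group shift dominates (124 vs 32 pm).
Mg > Ga: the two effects oppose for this pair; the across-period effect wins (139 vs 124 pm).
For reference (pm): H 32, Mg 139, Ga 124.
So from smallest to largest: H < Ga < Mg.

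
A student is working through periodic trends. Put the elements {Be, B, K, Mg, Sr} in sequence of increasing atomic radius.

B, Be, Mg, Sr, K

Be is in period 2, group 2; B is in period 2, group 13; Mg is in period 3, group 2; K is in period 4, group 1; Sr is in period 5, group 2.
Moving right in a period, electrons are added to the same shell under a stronger nuclear pull, so atoms get smaller; moving down, a new shell is opened and atoms get larger.
Neither a single period nor a single group — weigh both effects.
Be > B: both are in period 2; the period trend gives Be the larger value.
Mg > Be: Mg sits below Be in group 2, so the down-group effect alone puts Mg larger.
Sr > Mg: they share group 2; the group trend gives Sr the larger value.
K > Sr: the two effects oppose for this pair; the across-period effect wins (196 vs 185 pm).
Tabulated atomic radius (pm): Be 102, B 85, Mg 139, K 196, Sr 185.
So from smallest to largest: B < Be < Mg < Sr < K.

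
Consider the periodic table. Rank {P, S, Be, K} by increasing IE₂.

Be < P < S < K

After 1 electron has been removed, what remains? P⁺ still has 4 valence electrons; S⁺ still has 5 valence electrons; Be⁺ still has 1 valence electron; K⁺ is the bare [Ar] core.
Breaking into a closed-shell core is much more expensive than removing a leftover valence electron — K has the largest IE_2 here.
Valence configurations: P⁺ [Ne]3s²3p², S⁺ [Ne]3s²3p³, Be⁺ [He]2s¹.
Approximate IE_2 values (kJ/mol): P 1907, S 2252, Be 1757, K 3052.
So the second ionization energies run Be < P < S < K.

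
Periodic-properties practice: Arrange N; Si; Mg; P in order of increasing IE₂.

Mg < Si < P < N

The second ionization energy removes an electron from the +1 ion. For each element: N⁺ still has 4 valence electrons; Si⁺ still has 3 valence electrons; Mg⁺ still has 1 valence electron; P⁺ still has 4 valence electrons.
All are still removing valence electrons, so compare the +1 ions as you would atoms: IE_2 generally rises across a period (higher Z_eff) and falls down a group (larger shell), subject to the usual subshell exceptions.
Valence configurations: N⁺ [He]2s²2p², Si⁺ [Ne]3s²3p¹, Mg⁺ [Ne]3s¹, P⁺ [Ne]3s²3p².
Tabulated IE_2 (kJ/mol): N 2856, Si 1577, Mg 1451, P 1907.
So the second ionization energies run Mg < Si < P < N.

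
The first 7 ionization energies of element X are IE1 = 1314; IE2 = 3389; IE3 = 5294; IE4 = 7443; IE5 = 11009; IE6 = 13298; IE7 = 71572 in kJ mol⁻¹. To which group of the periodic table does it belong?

Group 16

Look for the largest jump between consecutive ionization energies: IE7/IE6 ≈ 5.4, far larger than any earlier ratio.
That jump marks the point where a core electron is being removed. So the atom has 6 valence electrons.
A main-group element with 6 valence electrons is in group 16.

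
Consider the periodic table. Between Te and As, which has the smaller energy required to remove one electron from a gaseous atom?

As is in period 4, group 15; Te is in period 5, group 16.
Across a period the outer electron is held more tightly (higher IE₁); down a group it sits in a higher shell, more shielded, and comes off more easily.
These sit on a diagonal, where the across-period and down-group effects partly cancel.
As > Te: period and group pull opposite ways; the down-group shift dominates (947 vs 869 kJ/mol).
Approximate values (kJ/mol): As 947, Te 869.
So Te has the smaller energy required to remove one electron from a gaseous atom (Te < As).

Te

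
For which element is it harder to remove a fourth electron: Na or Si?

The fourth ionization energy removes an electron from the +3 ion. For each element: Na³⁺ is already 2 electrons into the core; Si³⁺ still has 1 valence electron.
Pulling an electron out of a noble-gas core costs far more than removing a remaining valence electron, so Na sits at the high end of IE_4.
Approximate IE_4 values (kJ/mol): Na 9543, Si 4356.
Overall IE_4 order: Si < Na.

Na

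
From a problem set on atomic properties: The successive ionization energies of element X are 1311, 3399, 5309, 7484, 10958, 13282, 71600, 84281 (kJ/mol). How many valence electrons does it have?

Look for the largest jump between consecutive ionization energies: IE7/IE6 ≈ 5.4, far larger than any earlier ratio.
That jump marks the point where a core electron is being removed. So the atom has 6 valence electrons.

6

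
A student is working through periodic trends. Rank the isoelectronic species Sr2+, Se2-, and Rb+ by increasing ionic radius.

Sr2+ < Rb+ < Se2-

All of these have 36 electrons, so size is governed by nuclear charge alone: the more protons, the stronger the pull on the same electron cloud, and the smaller the ion.
Nuclear charges: Sr2+ (Z=38), Rb+ (Z=37), Se2- (Z=34).
Smallest to largest: Sr2+ < Rb+ < Se2-.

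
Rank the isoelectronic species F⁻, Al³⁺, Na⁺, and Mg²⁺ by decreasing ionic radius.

All of these have 10 electrons, so size is governed by nuclear charge alone: the more protons, the stronger the pull on the same electron cloud, and the smaller the ion.
Nuclear charges: Al³⁺ (Z=13), Mg²⁺ (Z=12), Na⁺ (Z=11), F⁻ (Z=9).
Largest to smallest: F⁻ > Na⁺ > Mg²⁺ > Al³⁺.

F⁻, Na⁺, Mg²⁺, Al³⁺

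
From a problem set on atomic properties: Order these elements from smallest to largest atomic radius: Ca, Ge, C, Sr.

C < Ge < Ca < Sr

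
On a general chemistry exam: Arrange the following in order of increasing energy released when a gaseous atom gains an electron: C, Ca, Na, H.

Ca < Na < H < C

EA tends to increase across a period and decrease down a group, though the pattern is less regular than for IE or radius.
Neither a single period nor a single group — weigh both effects.
Na > Ca: period and group pull opposite ways; the down-group shift dominates (53 vs 2 kJ/mol).
H > Na: they share group 1; the group trend gives H the larger value.
C > H: period and group pull opposite ways; the across-period shift dominates (122 vs 73 kJ/mol).
For reference (kJ/mol): H 73, C 122, Na 53, Ca 2.
So from lowest to highest: Ca < Na < H < C.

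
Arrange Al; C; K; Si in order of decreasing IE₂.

Consider each +1 ion: Al⁺ still has 2 valence electrons; C⁺ still has 3 valence electrons; K⁺ is the bare [Ar] core; Si⁺ still has 3 valence electrons.
Breaking into a closed-shell core is much more expensive than removing a leftover valence electron — K has the largest IE_2 here.
Valence configurations: Al⁺ [Ne]3s², C⁺ [He]2s²2p¹, Si⁺ [Ne]3s²3p¹.
Si⁺ loses a lone 3p electron whereas Al⁺ must break into a filled 3s² pair, so IE_2(Al) > IE_2(Si) even though Si has the higher nuclear charge.
Tabulated IE_2 (kJ/mol): Al 1817, C 2353, K 3052, Si 1577.
Overall IE_2 order: Si < Al < C < K.

K, C, Al, Si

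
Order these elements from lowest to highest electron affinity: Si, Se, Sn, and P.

Electron affinity generally becomes more exothermic across a period toward the halogens and less exothermic down a group.
Neither a single period nor a single group — weigh both effects.
Sn > P: this pair runs against the simple trend — see the exception note.
Si > Sn: they share group 14; the group trend gives Si the larger value.
Se > Si: period and group pull opposite ways; the across-period shift dominates (195 vs 134 kJ/mol).
Note the exception: Sn has a higher electron affinity than P, contrary to the simple trend — adding an electron to P's half-filled np³ subshell costs electron-pairing energy.
Note the exception: Si has a higher electron affinity than P, contrary to the simple trend — adding an electron to P's half-filled 3p³ is unfavourable, so Si (3p²) has the more exothermic EA.
Approximate values (kJ/mol): Si 134, P 72, Se 195, Sn 107.
So from lowest to highest: P < Sn < Si < Se.

P, Sn, Si, Se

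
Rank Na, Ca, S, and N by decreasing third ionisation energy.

After 2 electrons have been removed, what remains? Na²⁺ is already 1 electron into the core; Ca²⁺ is the bare [Ar] core; S²⁺ still has 4 valence electrons; N²⁺ still has 3 valence electrons.
Pulling an electron out of a noble-gas core costs far more than removing a remaining valence electron, so Ca and Na sit at the high end of IE_3.
Valence configurations: S²⁺ [Ne]3s²3p², N²⁺ [He]2s²2p¹.
Tabulated IE_3 (kJ/mol): Na 6910, Ca 4912, S 3357, N 4578.
Hence IE_3: S < N < Ca < Na.

Na > Ca > N > S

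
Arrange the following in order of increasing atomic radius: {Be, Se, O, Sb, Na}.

O < Be < Se < Sb < Na

Be is in period 2, group 2; O is in period 2, group 16; Na is in period 3, group 1; Se is in period 4, group 16; Sb is in period 5, group 15.
Atomic radius shrinks across a period as nuclear charge pulls the same shell inward, and grows down a group as new shells are added.
Neither a single period nor a single group — weigh both effects.
Be > O: Be lies to the left of O in period 2, so the across-period effect alone puts Be larger.
Se > Be: the two effects oppose for this pair; the down-group effect wins (116 vs 102 pm).
Sb > Se: relative to Se, both the across-period and down-group shifts push Sb's atomic radius up.
Na > Sb: period and group pull opposite ways; the across-period shift dominates (155 vs 140 pm).
Approximate values (pm): Be 102, O 63, Na 155, Se 116, Sb 140.
So from smallest to largest: O < Be < Se < Sb < Na.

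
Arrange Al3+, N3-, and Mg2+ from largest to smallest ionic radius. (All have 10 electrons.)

N3- > Mg2+ > Al3+

All of these have 10 electrons, so size is governed by nuclear charge alone: the more protons, the stronger the pull on the same electron cloud, and the smaller the ion.
Nuclear charges: Al3+ (Z=13), Mg2+ (Z=12), N3- (Z=7).
Largest to smallest: N3- > Mg2+ > Al3+.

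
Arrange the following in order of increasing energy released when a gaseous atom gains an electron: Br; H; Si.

H, Si, Br

H is in period 1, group 1; Si is in period 3, group 14; Br is in period 4, group 17.
Atoms with high Z_eff and room in the valence shell (especially the halogens) have the most exothermic electron affinities.
Here both period and group differ, so the two effects have to be weighed against each other.
Si > H: the two effects oppose for this pair; the across-period effect wins (134 vs 73 kJ/mol).
Br > Si: the two effects oppose for this pair; the across-period effect wins (325 vs 134 kJ/mol).
Tabulated electron affinity (kJ/mol): H 73, Si 134, Br 325.
So from lowest to highest: H < Si < Br.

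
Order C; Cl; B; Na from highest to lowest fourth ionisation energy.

B > Na > C > Cl

After 3 electrons have been removed, what remains? C³⁺ still has 1 valence electron; Cl³⁺ still has 4 valence electrons; B³⁺ is the bare [He] core; Na³⁺ is already 2 electrons into the core.
Pulling an electron out of a noble-gas core costs far more than removing a remaining valence electron, so Na and B sit at the high end of IE_4.
Valence configurations: C³⁺ [He]2s¹, Cl³⁺ [Ne]3s²3p².
Tabulated IE_4 (kJ/mol): C 6223, Cl 5159, B 25026, Na 9543.
So the fourth ionization energies run Cl < C < Na < B.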